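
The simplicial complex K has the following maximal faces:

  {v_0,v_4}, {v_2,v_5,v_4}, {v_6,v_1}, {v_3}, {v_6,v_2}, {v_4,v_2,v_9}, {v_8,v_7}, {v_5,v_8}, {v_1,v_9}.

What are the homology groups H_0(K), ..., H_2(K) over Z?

We work with the vertex ordering v_0 < v_1 < v_2 < v_3 < v_4 < v_5 < v_6 < v_7 < v_8 < v_9. The simplices of K, each written with vertices in increasing order, are:

  0-simplices (10): [v_0], [v_1], [v_2], [v_3], [v_4], [v_5], [v_6], [v_7], [v_8], [v_9]
  1-simplices (11): [v_0,v_4], [v_1,v_6], [v_1,v_9], [v_2,v_4], [v_2,v_5], [v_2,v_6], [v_2,v_9], [v_4,v_5], [v_4,v_9], [v_5,v_8], [v_7,v_8]
  2-simplices (2): [v_2,v_4,v_5], [v_2,v_4,v_9]

so the chain groups are C_0 ≅ Z^10, C_1 ≅ Z^11, C_2 ≅ Z^2.

∂_1: C_1 → C_0 sends each edge [p,q] (with p < q) to q − p.
The 10×11 boundary matrix has rank 8 and Smith normal form diag(1,1,1,1,1,1,1,1).

∂_2: C_2 → C_1 acts by ∂[p,q,r] = [q,r] − [p,r] + [p,q]. For instance
  ∂[v_2,v_4,v_5] = [v_4,v_5] − [v_2,v_5] + [v_2,v_4],
  ∂[v_2,v_4,v_9] = [v_4,v_9] − [v_2,v_9] + [v_2,v_4].
As a 11×2 matrix over Z this has rank 2, with invariant factors (1,1).

Reading off H_k = ker ∂_k / im ∂_{k+1}:

  H_0: rank C_0 − rank ∂_1 = 10 − 8 = 2, and the invariant factors of ∂_1 are all 1, so H_0 = Z^2.
  H_1: rank ker ∂_1 − rank ∂_2 = (11 − 8) − 2 = 1, and the invariant factors of ∂_2 are all 1, so H_1 = Z.
  H_2: rank ker ∂_2 − rank ∂_3 = (2 − 2) − 0 = 0, and there is no ∂_3, so H_2 = 0.

H_0 ≅ Z^2,  H_1 ≅ Z,  H_2 = 0.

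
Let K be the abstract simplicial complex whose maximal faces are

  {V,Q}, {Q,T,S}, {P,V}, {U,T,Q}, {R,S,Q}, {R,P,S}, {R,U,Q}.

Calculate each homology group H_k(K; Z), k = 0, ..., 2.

H_0 = Z,  H_1 = Z,  H_2 = 0.

Order the vertices as P < Q < R < S < T < U < V. Listing each simplex with vertices in this order, K has dimension 2 with simplices:

  0-simplices (7): P, Q, R, S, T, U, V
  1-simplices (12): PR, PS, PV, QR, QS, QT, QU, QV, RS, RU, ST, TU
  2-simplices (5): PRS, QRS, QRU, QST, QTU

Hence C_0 ≅ Z^7, C_1 ≅ Z^12, C_2 ≅ Z^5.

∂_1: C_1 → C_0 is given by ∂[p,q] = [q] − [p].
The 7×12 boundary matrix has rank 6 and Smith normal form diag(1,1,1,1,1,1).

Boundary ∂_2: C_2 → C_1 maps a triangle to the signed sum of its edges. For instance
  ∂PRS = RS − PS + PR,
  ∂QTU = TU − QU + QT.
The resulting 12×5 matrix has rank 5, and its Smith normal form has invariant factors (1,1,1,1,1).

Now H_k = ker ∂_k / im ∂_{k+1}, so:

  H_0: rank C_0 − rank ∂_1 = 7 − 6 = 1, and the invariant factors of ∂_1 are all 1, so H_0 ≅ Z.
  H_1: rank ker ∂_1 − rank ∂_2 = (12 − 6) − 5 = 1, and the invariant factors of ∂_2 are all 1, so H_1 ≅ Z.
  H_2: rank ker ∂_2 − rank ∂_3 = (5 − 5) − 0 = 0, and there is no ∂_3, so H_2 ≅ 0.

As a check, the Euler characteristic is 7 − 12 + 5 = 0, which agrees with 1 − 1 + 0 = 0.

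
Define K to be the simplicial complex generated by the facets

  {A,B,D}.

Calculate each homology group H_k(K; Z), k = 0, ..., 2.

Fix the vertex order A < B < D and write every simplex with vertices in increasing order. Then dim K = 2 and the simplices of K are:

  0-simplices (3): A, B, D
  1-simplices (3): AB, AD, BD
  2-simplices (1): ABD

giving chain groups C_0 ≅ Z^3, C_1 ≅ Z^3, C_2 ≅ Z^1.

Boundary ∂_1: C_1 → C_0 is given by ∂[p,q] = [q] − [p].
This gives a 3×3 integer matrix of rank 2; reducing to Smith normal form yields diagonal entries (1,1).

Boundary ∂_2: C_2 → C_1 acts by ∂[p,q,r] = [q,r] − [p,r] + [p,q]. For instance
  ∂ABD = BD − AD + AB.
The resulting 3×1 matrix has rank 1, and its Smith normal form has invariant factors (1).

From H_k ≅ ker(∂_k) / im(∂_{k+1}) we obtain:

  H_0: rank C_0 − rank ∂_1 = 3 − 2 = 1, and the invariant factors of ∂_1 are all 1, so H_0 = Z.
  H_1: rank ker ∂_1 − rank ∂_2 = (3 − 2) − 1 = 0, and the invariant factors of ∂_2 are all 1, so H_1 = 0.
  H_2: rank ker ∂_2 − rank ∂_3 = (1 − 1) − 0 = 0, and there is no ∂_3, so H_2 = 0.

H_0 = Z,  H_1 = 0,  H_2 = 0.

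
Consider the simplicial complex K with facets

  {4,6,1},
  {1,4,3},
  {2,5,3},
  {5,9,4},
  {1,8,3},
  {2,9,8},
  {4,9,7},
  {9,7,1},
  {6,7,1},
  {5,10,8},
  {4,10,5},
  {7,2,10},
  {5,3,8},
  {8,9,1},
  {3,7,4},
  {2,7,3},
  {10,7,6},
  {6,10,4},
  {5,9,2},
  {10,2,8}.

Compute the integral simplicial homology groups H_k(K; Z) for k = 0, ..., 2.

Fix the vertex order 1 < 2 < 3 < 4 < 5 < 6 < 7 < 8 < 9 < 10 and write every simplex with vertices in increasing order. Then dim K = 2 and the simplices of K are:

  0-simplices (10): [1], [2], [3], [4], [5], [6], [7], [8], [9], [10]
  1-simplices (30): (30 of them)
  2-simplices (20): (20 of them)

giving chain groups C_0 ≅ Z^10, C_1 ≅ Z^30, C_2 ≅ Z^20.

∂_1: C_1 → C_0 sends each edge [p,q] (with p < q) to q − p.
As a 10×30 matrix over Z this has rank 9, with invariant factors (1,1,1,1,1,1,1,1,1).

∂_2: C_2 → C_1 sends each 2-simplex [p,q,r] to [q,r] − [p,r] + [p,q]. For instance
  ∂[6,7,10] = [7,10] − [6,10] + [6,7],
  ∂[4,6,10] = [6,10] − [4,10] + [4,6].
As a 30×20 matrix over Z this has rank 20, with invariant factors (1,1,1,1,1,1,1,1,1,1,1,1,1,1,1,1,1,1,1,2).

From H_k ≅ ker(∂_k) / im(∂_{k+1}) we obtain:

  H_0: rank C_0 − rank ∂_1 = 10 − 9 = 1, and the invariant factors of ∂_1 are all 1, so H_0 = Z.
  H_1: rank ker ∂_1 − rank ∂_2 = (30 − 9) − 20 = 1, and ∂_2 has invariant factor 2 > 1, so H_1 = Z ⊕ Z/2.
  H_2: rank ker ∂_2 − rank ∂_3 = (20 − 20) − 0 = 0, and there is no ∂_3, so H_2 = 0.

(K is a triangulation of the Klein bottle.)

H_0 = Z,  H_1 = Z ⊕ Z/2,  H_2 = 0.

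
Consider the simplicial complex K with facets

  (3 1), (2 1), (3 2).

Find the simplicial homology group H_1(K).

We work with the vertex ordering 1 < 2 < 3. The simplices of K, each written with vertices in increasing order, are:

  0-simplices (3): [1], [2], [3]
  1-simplices (3): [1,2], [1,3], [2,3]

so the chain groups are C_0 ≅ Z^3, C_1 ≅ Z^3.

The boundary map ∂_1: C_1 → C_0 maps an edge to its endpoints' difference, ∂[p,q] = q − p.
The resulting 3×3 matrix has rank 2, and its Smith normal form has invariant factors (1,1).

Reading off H_k = ker ∂_k / im ∂_{k+1}:

  H_1: rank ker ∂_1 − rank ∂_2 = (3 − 2) − 0 = 1, and there is no ∂_2, so H_1 = Z.

(K is a triangulation of the circle S^1.)

H_1 ≅ Z.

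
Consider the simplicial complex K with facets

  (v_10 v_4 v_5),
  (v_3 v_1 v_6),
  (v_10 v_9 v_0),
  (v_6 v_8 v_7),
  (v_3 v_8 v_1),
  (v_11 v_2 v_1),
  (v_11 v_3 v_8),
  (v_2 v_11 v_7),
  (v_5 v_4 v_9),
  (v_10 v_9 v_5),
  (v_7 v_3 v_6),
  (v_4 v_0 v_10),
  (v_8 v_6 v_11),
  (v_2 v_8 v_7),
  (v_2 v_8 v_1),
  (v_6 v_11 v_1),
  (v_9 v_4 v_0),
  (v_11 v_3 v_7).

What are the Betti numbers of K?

b_0 = 2, b_1 = 0, b_2 = 1.

We work with the vertex ordering v_0 < v_1 < v_2 < v_3 < v_4 < v_5 < v_6 < v_7 < v_8 < v_9 < v_10 < v_11. The simplices of K, each written with vertices in increasing order, are:

  0-simplices (12): [v_0], [v_1], [v_2], [v_3], [v_4], [v_5], [v_6], [v_7], [v_8], [v_9], [v_10], [v_11]
  1-simplices (27): (27 of them)
  2-simplices (18): (18 of them)

Hence C_0 ≅ Z^12, C_1 ≅ Z^27, C_2 ≅ Z^18.

Boundary ∂_1: C_1 → C_0 sends each edge [p,q] (with p < q) to q − p. For instance
  ∂[v_1,v_2] = [v_2] − [v_1].
As a 12×27 matrix over Z this has rank 10, with invariant factors (1,1,1,1,1,1,1,1,1,1).

Boundary ∂_2: C_2 → C_1 maps a triangle to the signed sum of its edges. For instance
  ∂[v_0,v_4,v_10] = [v_4,v_10] − [v_0,v_10] + [v_0,v_4],
  ∂[v_0,v_4,v_9] = [v_4,v_9] − [v_0,v_9] + [v_0,v_4].
As a 27×18 matrix over Z this has rank 17, with invariant factors (1,1,1,1,1,1,1,1,1,1,1,1,1,1,1,1,2).

Reading off H_k = ker ∂_k / im ∂_{k+1}:

  H_0: rank C_0 − rank ∂_1 = 12 − 10 = 2, and the invariant factors of ∂_1 are all 1, so H_0 ≅ Z^2.
  H_1: rank ker ∂_1 − rank ∂_2 = (27 − 10) − 17 = 0, and ∂_2 has invariant factor 2 > 1, so H_1 ≅ Z_2.
  H_2: rank ker ∂_2 − rank ∂_3 = (18 − 17) − 0 = 1, and there is no ∂_3, so H_2 ≅ Z.

Hence the Betti numbers are b_0 = 2, b_1 = 0, b_2 = 1.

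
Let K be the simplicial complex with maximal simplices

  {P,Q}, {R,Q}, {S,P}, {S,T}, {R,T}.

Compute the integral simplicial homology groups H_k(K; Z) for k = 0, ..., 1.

We work with the vertex ordering P < Q < R < S < T. The simplices of K, each written with vertices in increasing order, are:

  0-simplices (5): P, Q, R, S, T
  1-simplices (5): PQ, PS, QR, RT, ST

giving chain groups C_0 ≅ Z^5, C_1 ≅ Z^5.

Boundary ∂_1: C_1 → C_0 sends each edge [p,q] (with p < q) to q − p. For instance
  ∂ST = T − S.
This gives a 5×5 integer matrix of rank 4; reducing to Smith normal form yields diagonal entries (1,1,1,1).

From H_k ≅ ker(∂_k) / im(∂_{k+1}) we obtain:

  H_0: rank C_0 − rank ∂_1 = 5 − 4 = 1, and the invariant factors of ∂_1 are all 1, so H_0 = Z.
  H_1: rank ker ∂_1 − rank ∂_2 = (5 − 4) − 0 = 1, and there is no ∂_2, so H_1 = Z.

As a check, the Euler characteristic is 5 − 5 = 0, which agrees with 1 − 1 = 0.

H_0 = Z,  H_1 = Z.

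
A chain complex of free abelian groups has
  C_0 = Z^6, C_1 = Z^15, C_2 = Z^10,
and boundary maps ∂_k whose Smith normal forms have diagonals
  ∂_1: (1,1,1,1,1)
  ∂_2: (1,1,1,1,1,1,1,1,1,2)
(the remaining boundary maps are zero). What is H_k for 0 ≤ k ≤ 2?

H_0: b_0 = 6 − 0 − 5 = 1; torsion from ∂_1 factors > 1: none. So H_0 ≅ Z.
H_1: b_1 = 15 − 5 − 10 = 0; torsion from ∂_2 factors > 1: [2]. So H_1 ≅ Z/2.
H_2: b_2 = 10 − 10 − 0 = 0; torsion from ∂_3 factors > 1: none. So H_2 ≅ 0.

H_0 ≅ Z,  H_1 ≅ Z/2,  H_2 = 0.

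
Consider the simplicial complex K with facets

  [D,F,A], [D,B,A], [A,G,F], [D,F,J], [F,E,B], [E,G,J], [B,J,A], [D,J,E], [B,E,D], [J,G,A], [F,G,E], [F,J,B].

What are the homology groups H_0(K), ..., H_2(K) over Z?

H_0 = Z,  H_1 = Z/2Z,  H_2 = 0.

Take the total order A < B < D < E < F < G < J on the vertex set. Then K (dimension 2) consists of the simplices:

  0-simplices (7): A, B, D, E, F, G, J
  1-simplices (18): AB, AD, AF, AG, AJ, BD, BE, BF, BJ, DE, DF, DJ, EF, EG, EJ, FG, FJ, GJ
  2-simplices (12): ABD, ABJ, ADF, AFG, AGJ, BDE, BEF, BFJ, DEJ, DFJ, EFG, EGJ

so the chain groups are C_0 ≅ Z^7, C_1 ≅ Z^18, C_2 ≅ Z^12.

∂_1: C_1 → C_0 is given by ∂[p,q] = [q] − [p]. For instance
  ∂DF = F − D.
As a 7×18 matrix over Z this has rank 6, with invariant factors (1,1,1,1,1,1).

The boundary map ∂_2: C_2 → C_1 maps a triangle to the signed sum of its edges. For instance
  ∂AFG = FG − AG + AF,
  ∂EGJ = GJ − EJ + EG.
As a 18×12 matrix over Z this has rank 12, with invariant factors (1,1,1,1,1,1,1,1,1,1,1,2).

Reading off H_k = ker ∂_k / im ∂_{k+1}:

  H_0: rank C_0 − rank ∂_1 = 7 − 6 = 1, and the invariant factors of ∂_1 are all 1, so H_0 ≅ Z.
  H_1: rank ker ∂_1 − rank ∂_2 = (18 − 6) − 12 = 0, and ∂_2 has invariant factor 2 > 1, so H_1 ≅ Z/2Z.
  H_2: rank ker ∂_2 − rank ∂_3 = (12 − 12) − 0 = 0, and there is no ∂_3, so H_2 ≅ 0.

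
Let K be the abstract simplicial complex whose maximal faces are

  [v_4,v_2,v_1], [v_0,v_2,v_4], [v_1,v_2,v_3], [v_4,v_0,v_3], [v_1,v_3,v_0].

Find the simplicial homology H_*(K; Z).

H_0 = Z,  H_1 = Z,  H_2 = 0.

Take the total order v_0 < v_1 < v_2 < v_3 < v_4 on the vertex set. Then K (dimension 2) consists of the simplices:

  0-simplices (5): [v_0], [v_1], [v_2], [v_3], [v_4]
  1-simplices (10): [v_0,v_1], [v_0,v_2], [v_0,v_3], [v_0,v_4], [v_1,v_2], [v_1,v_3], [v_1,v_4], [v_2,v_3], [v_2,v_4], [v_3,v_4]
  2-simplices (5): [v_0,v_1,v_3], [v_0,v_2,v_4], [v_0,v_3,v_4], [v_1,v_2,v_3], [v_1,v_2,v_4]

giving chain groups C_0 ≅ Z^5, C_1 ≅ Z^10, C_2 ≅ Z^5.

∂_1: C_1 → C_0 maps an edge to its endpoints' difference, ∂[p,q] = q − p.
This gives a 5×10 integer matrix of rank 4; reducing to Smith normal form yields diagonal entries (1,1,1,1).

∂_2: C_2 → C_1 maps a triangle to the signed sum of its edges. For instance
  ∂[v_1,v_2,v_3] = [v_2,v_3] − [v_1,v_3] + [v_1,v_2],
  ∂[v_0,v_2,v_4] = [v_2,v_4] − [v_0,v_4] + [v_0,v_2].
This gives a 10×5 integer matrix of rank 5; reducing to Smith normal form yields diagonal entries (1,1,1,1,1).

Computing H_k = (kernel of ∂_k) / (image of ∂_{k+1}):

  H_0: rank C_0 − rank ∂_1 = 5 − 4 = 1, and the invariant factors of ∂_1 are all 1, so H_0 = Z.
  H_1: rank ker ∂_1 − rank ∂_2 = (10 − 4) − 5 = 1, and the invariant factors of ∂_2 are all 1, so H_1 = Z.
  H_2: rank ker ∂_2 − rank ∂_3 = (5 − 5) − 0 = 0, and there is no ∂_3, so H_2 = 0.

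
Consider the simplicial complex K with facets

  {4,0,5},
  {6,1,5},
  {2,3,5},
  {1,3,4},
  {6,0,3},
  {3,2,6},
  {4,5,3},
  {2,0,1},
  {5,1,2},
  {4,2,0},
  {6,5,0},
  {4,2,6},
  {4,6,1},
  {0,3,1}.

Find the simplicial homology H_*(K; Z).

Order the vertices as 0 < 1 < 2 < 3 < 4 < 5 < 6. Listing each simplex with vertices in this order, K has dimension 2 with simplices:

  0-simplices (7): [0], [1], [2], [3], [4], [5], [6]
  1-simplices (21): [0,1], [0,2], [0,3], [0,4], [0,5], [0,6], [1,2], [1,3], [1,4], [1,5], [1,6], [2,3], [2,4], [2,5], [2,6], [3,4], [3,5], [3,6], [4,5], [4,6], [5,6]
  2-simplices (14): [0,1,2], [0,1,3], [0,2,4], [0,3,6], [0,4,5], [0,5,6], [1,2,5], [1,3,4], [1,4,6], [1,5,6], [2,3,5], [2,3,6], [2,4,6], [3,4,5]

Hence C_0 ≅ Z^7, C_1 ≅ Z^21, C_2 ≅ Z^14.

Boundary ∂_1: C_1 → C_0 sends each edge [p,q] (with p < q) to q − p. For instance
  ∂[5,6] = [6] − [5].
As a 7×21 matrix over Z this has rank 6, with invariant factors (1,1,1,1,1,1).

Boundary ∂_2: C_2 → C_1 acts by ∂[p,q,r] = [q,r] − [p,r] + [p,q]. For instance
  ∂[0,3,6] = [3,6] − [0,6] + [0,3],
  ∂[3,4,5] = [4,5] − [3,5] + [3,4].
The 21×14 boundary matrix has rank 13 and Smith normal form diag(1,1,1,1,1,1,1,1,1,1,1,1,1).

Now H_k = ker ∂_k / im ∂_{k+1}, so:

  H_0: rank C_0 − rank ∂_1 = 7 − 6 = 1, and the invariant factors of ∂_1 are all 1, so H_0 = Z.
  H_1: rank ker ∂_1 − rank ∂_2 = (21 − 6) − 13 = 2, and the invariant factors of ∂_2 are all 1, so H_1 = Z^2.
  H_2: rank ker ∂_2 − rank ∂_3 = (14 − 13) − 0 = 1, and there is no ∂_3, so H_2 = Z.

H_0 = Z,  H_1 = Z^2,  H_2 = Z.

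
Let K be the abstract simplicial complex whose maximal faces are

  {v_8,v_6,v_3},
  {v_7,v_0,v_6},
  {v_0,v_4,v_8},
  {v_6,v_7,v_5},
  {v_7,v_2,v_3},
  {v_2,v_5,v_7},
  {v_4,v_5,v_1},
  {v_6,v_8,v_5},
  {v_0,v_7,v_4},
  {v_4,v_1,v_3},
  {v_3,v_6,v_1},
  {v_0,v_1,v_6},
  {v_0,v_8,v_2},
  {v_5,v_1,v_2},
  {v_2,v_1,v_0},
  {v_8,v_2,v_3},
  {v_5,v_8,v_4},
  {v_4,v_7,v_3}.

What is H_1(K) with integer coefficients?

K has 9 vertices, 27 edges, 18 triangles.
rank ∂_1 = 8, rank ∂_2 = 17 ⇒ b_1 = 27 − 8 − 17 = 2; all invariant factors of ∂_2 are 1 so no torsion. So H_1 ≅ Z^2.

H_1 = Z^2.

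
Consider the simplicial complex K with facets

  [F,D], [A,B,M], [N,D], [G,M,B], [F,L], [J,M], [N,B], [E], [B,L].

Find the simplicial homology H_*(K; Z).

H_0 = Z^2,  H_1 = Z,  H_2 = 0.

Take the total order A < B < D < E < F < G < J < L < M < N on the vertex set. Then K (dimension 2) consists of the simplices:

  0-simplices (10): A, B, D, E, F, G, J, L, M, N
  1-simplices (11): AB, AM, BG, BL, BM, BN, DF, DN, FL, GM, JM
  2-simplices (2): ABM, BGM

Hence C_0 ≅ Z^10, C_1 ≅ Z^11, C_2 ≅ Z^2.

∂_1: C_1 → C_0 is given by ∂[p,q] = [q] − [p].
This gives a 10×11 integer matrix of rank 8; reducing to Smith normal form yields diagonal entries (1,1,1,1,1,1,1,1).

The boundary map ∂_2: C_2 → C_1 sends each 2-simplex [p,q,r] to [q,r] − [p,r] + [p,q]. For instance
  ∂BGM = GM − BM + BG,
  ∂ABM = BM − AM + AB.
This gives a 11×2 integer matrix of rank 2; reducing to Smith normal form yields diagonal entries (1,1).

Computing H_k = (kernel of ∂_k) / (image of ∂_{k+1}):

  H_0: rank C_0 − rank ∂_1 = 10 − 8 = 2, and the invariant factors of ∂_1 are all 1, so H_0 ≅ Z^2.
  H_1: rank ker ∂_1 − rank ∂_2 = (11 − 8) − 2 = 1, and the invariant factors of ∂_2 are all 1, so H_1 ≅ Z.
  H_2: rank ker ∂_2 − rank ∂_3 = (2 − 2) − 0 = 0, and there is no ∂_3, so H_2 ≅ 0.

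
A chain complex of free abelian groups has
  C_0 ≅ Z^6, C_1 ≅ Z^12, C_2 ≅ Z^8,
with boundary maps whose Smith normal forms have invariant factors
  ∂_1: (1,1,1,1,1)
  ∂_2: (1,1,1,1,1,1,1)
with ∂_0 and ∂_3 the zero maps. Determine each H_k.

H_0 = Z,  H_1 = 0,  H_2 = Z.

H_0: b_0 = 6 − 0 − 5 = 1; torsion from ∂_1 factors > 1: none. So H_0 = Z.
H_1: b_1 = 12 − 5 − 7 = 0; torsion from ∂_2 factors > 1: none. So H_1 = 0.
H_2: b_2 = 8 − 7 − 0 = 1; torsion from ∂_3 factors > 1: none. So H_2 = Z.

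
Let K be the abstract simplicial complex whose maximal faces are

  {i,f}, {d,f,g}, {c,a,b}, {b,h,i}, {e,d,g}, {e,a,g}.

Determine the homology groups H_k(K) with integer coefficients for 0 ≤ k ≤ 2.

H_0 = Z,  H_1 = Z,  H_2 = 0.

Order the vertices as a < b < c < d < e < f < g < h < i. Listing each simplex with vertices in this order, K has dimension 2 with simplices:

  0-simplices (9): a, b, c, d, e, f, g, h, i
  1-simplices (14): ab, ac, ae, ag, bc, bh, bi, de, df, dg, eg, fg, fi, hi
  2-simplices (5): abc, aeg, bhi, deg, dfg

so the chain groups are C_0 ≅ Z^9, C_1 ≅ Z^14, C_2 ≅ Z^5.

∂_1: C_1 → C_0 is given by ∂[p,q] = [q] − [p]. For instance
  ∂bc = c − b.
The resulting 9×14 matrix has rank 8, and its Smith normal form has invariant factors (1,1,1,1,1,1,1,1).

Boundary ∂_2: C_2 → C_1 maps a triangle to the signed sum of its edges. For instance
  ∂abc = bc − ac + ab,
  ∂bhi = hi − bi + bh.
The 14×5 boundary matrix has rank 5 and Smith normal form diag(1,1,1,1,1).

Now H_k = ker ∂_k / im ∂_{k+1}, so:

  H_0: rank C_0 − rank ∂_1 = 9 − 8 = 1, and the invariant factors of ∂_1 are all 1, so H_0 = Z.
  H_1: rank ker ∂_1 − rank ∂_2 = (14 − 8) − 5 = 1, and the invariant factors of ∂_2 are all 1, so H_1 = Z.
  H_2: rank ker ∂_2 − rank ∂_3 = (5 − 5) − 0 = 0, and there is no ∂_3, so H_2 = 0.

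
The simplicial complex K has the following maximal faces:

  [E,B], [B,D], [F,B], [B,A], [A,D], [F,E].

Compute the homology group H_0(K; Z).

Take the total order A < B < D < E < F on the vertex set. Then K (dimension 1) consists of the simplices:

  0-simplices (5): A, B, D, E, F
  1-simplices (6): AB, AD, BD, BE, BF, EF

so the chain groups are C_0 ≅ Z^5, C_1 ≅ Z^6.

Boundary ∂_1: C_1 → C_0 maps an edge to its endpoints' difference, ∂[p,q] = q − p. For instance
  ∂BD = D − B.
As a 5×6 matrix over Z this has rank 4, with invariant factors (1,1,1,1).

Now H_k = ker ∂_k / im ∂_{k+1}, so:

  H_0: rank C_0 − rank ∂_1 = 5 − 4 = 1, and the invariant factors of ∂_1 are all 1, so H_0 ≅ Z.

H_0 ≅ Z.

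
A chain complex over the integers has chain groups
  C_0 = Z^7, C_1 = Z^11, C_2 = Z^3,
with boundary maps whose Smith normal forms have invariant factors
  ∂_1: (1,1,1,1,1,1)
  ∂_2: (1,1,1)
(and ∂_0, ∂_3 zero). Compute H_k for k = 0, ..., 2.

H_0: b_0 = 7 − 0 − 6 = 1; torsion from ∂_1 factors > 1: none. So H_0 = Z.
H_1: b_1 = 11 − 6 − 3 = 2; torsion from ∂_2 factors > 1: none. So H_1 = Z^2.
H_2: b_2 = 3 − 3 − 0 = 0; torsion from ∂_3 factors > 1: none. So H_2 = 0.

H_0 = Z,  H_1 = Z^2,  H_2 = 0.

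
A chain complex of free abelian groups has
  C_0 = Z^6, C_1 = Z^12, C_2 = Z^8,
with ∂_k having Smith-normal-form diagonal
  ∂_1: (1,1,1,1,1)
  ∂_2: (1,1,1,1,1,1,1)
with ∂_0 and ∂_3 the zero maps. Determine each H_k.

H_0 = Z,  H_1 = 0,  H_2 = Z.

H_0: b_0 = 6 − 0 − 5 = 1; torsion from ∂_1 factors > 1: none. So H_0 = Z.
H_1: b_1 = 12 − 5 − 7 = 0; torsion from ∂_2 factors > 1: none. So H_1 = 0.
H_2: b_2 = 8 − 7 − 0 = 1; torsion from ∂_3 factors > 1: none. So H_2 = Z.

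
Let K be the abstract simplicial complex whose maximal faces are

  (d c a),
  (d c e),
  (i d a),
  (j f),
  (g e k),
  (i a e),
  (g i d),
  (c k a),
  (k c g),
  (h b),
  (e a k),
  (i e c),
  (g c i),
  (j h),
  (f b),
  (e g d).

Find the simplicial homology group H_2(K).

H_2 = 0.

Take the total order a < b < c < d < e < f < g < h < i < j < k on the vertex set. Then K (dimension 2) consists of the simplices:

  0-simplices (11): a, b, c, d, e, f, g, h, i, j, k
  1-simplices (22): ac, ad, ae, ai, ak, bf, bh, cd, ce, cg, ci, ck, de, dg, di, eg, ei, ek, fj, gi, gk, hj
  2-simplices (12): acd, ack, adi, aei, aek, cde, cei, cgi, cgk, deg, dgi, egk

Hence C_0 ≅ Z^11, C_1 ≅ Z^22, C_2 ≅ Z^12.

Boundary ∂_1: C_1 → C_0 maps an edge to its endpoints' difference, ∂[p,q] = q − p. For instance
  ∂cg = g − c.
The resulting 11×22 matrix has rank 9, and its Smith normal form has invariant factors (1,1,1,1,1,1,1,1,1).

The boundary map ∂_2: C_2 → C_1 sends each 2-simplex [p,q,r] to [q,r] − [p,r] + [p,q]. For instance
  ∂cde = de − ce + cd,
  ∂adi = di − ai + ad.
As a 22×12 matrix over Z this has rank 12, with invariant factors (1,1,1,1,1,1,1,1,1,1,1,2).

From H_k ≅ ker(∂_k) / im(∂_{k+1}) we obtain:

  H_2: rank ker ∂_2 − rank ∂_3 = (12 − 12) − 0 = 0, and there is no ∂_3, so H_2 ≅ 0.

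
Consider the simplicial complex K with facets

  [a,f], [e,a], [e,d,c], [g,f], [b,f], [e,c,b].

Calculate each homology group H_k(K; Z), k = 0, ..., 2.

Take the total order a < b < c < d < e < f < g on the vertex set. Then K (dimension 2) consists of the simplices:

  0-simplices (7): a, b, c, d, e, f, g
  1-simplices (9): ae, af, bc, be, bf, cd, ce, de, fg
  2-simplices (2): bce, cde

Hence C_0 ≅ Z^7, C_1 ≅ Z^9, C_2 ≅ Z^2.

Boundary ∂_1: C_1 → C_0 maps an edge to its endpoints' difference, ∂[p,q] = q − p.
The resulting 7×9 matrix has rank 6, and its Smith normal form has invariant factors (1,1,1,1,1,1).

Boundary ∂_2: C_2 → C_1 sends each 2-simplex [p,q,r] to [q,r] − [p,r] + [p,q]. For instance
  ∂cde = de − ce + cd,
  ∂bce = ce − be + bc.
This gives a 9×2 integer matrix of rank 2; reducing to Smith normal form yields diagonal entries (1,1).

From H_k ≅ ker(∂_k) / im(∂_{k+1}) we obtain:

  H_0: rank C_0 − rank ∂_1 = 7 − 6 = 1, and the invariant factors of ∂_1 are all 1, so H_0 = Z.
  H_1: rank ker ∂_1 − rank ∂_2 = (9 − 6) − 2 = 1, and the invariant factors of ∂_2 are all 1, so H_1 = Z.
  H_2: rank ker ∂_2 − rank ∂_3 = (2 − 2) − 0 = 0, and there is no ∂_3, so H_2 = 0.

H_0 ≅ Z,  H_1 ≅ Z,  H_2 = 0.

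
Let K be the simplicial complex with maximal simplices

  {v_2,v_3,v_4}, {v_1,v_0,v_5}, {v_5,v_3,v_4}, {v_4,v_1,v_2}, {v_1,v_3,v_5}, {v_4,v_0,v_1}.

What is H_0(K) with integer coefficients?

H_0 = Z.

Take the total order v_0 < v_1 < v_2 < v_3 < v_4 < v_5 on the vertex set. Then K (dimension 2) consists of the simplices:

  0-simplices (6): [v_0], [v_1], [v_2], [v_3], [v_4], [v_5]
  1-simplices (12): [v_0,v_1], [v_0,v_4], [v_0,v_5], [v_1,v_2], [v_1,v_3], [v_1,v_4], [v_1,v_5], [v_2,v_3], [v_2,v_4], [v_3,v_4], [v_3,v_5], [v_4,v_5]
  2-simplices (6): [v_0,v_1,v_4], [v_0,v_1,v_5], [v_1,v_2,v_4], [v_1,v_3,v_5], [v_2,v_3,v_4], [v_3,v_4,v_5]

Hence C_0 ≅ Z^6, C_1 ≅ Z^12, C_2 ≅ Z^6.

∂_1: C_1 → C_0 is given by ∂[p,q] = [q] − [p]. For instance
  ∂[v_1,v_4] = [v_4] − [v_1].
This gives a 6×12 integer matrix of rank 5; reducing to Smith normal form yields diagonal entries (1,1,1,1,1).

The boundary map ∂_2: C_2 → C_1 maps a triangle to the signed sum of its edges. For instance
  ∂[v_0,v_1,v_4] = [v_1,v_4] − [v_0,v_4] + [v_0,v_1],
  ∂[v_1,v_2,v_4] = [v_2,v_4] − [v_1,v_4] + [v_1,v_2].
As a 12×6 matrix over Z this has rank 6, with invariant factors (1,1,1,1,1,1).

Now H_k = ker ∂_k / im ∂_{k+1}, so:

  H_0: rank C_0 − rank ∂_1 = 6 − 5 = 1, and the invariant factors of ∂_1 are all 1, so H_0 = Z.

(K is a triangulation of the cylinder S^1 x I.)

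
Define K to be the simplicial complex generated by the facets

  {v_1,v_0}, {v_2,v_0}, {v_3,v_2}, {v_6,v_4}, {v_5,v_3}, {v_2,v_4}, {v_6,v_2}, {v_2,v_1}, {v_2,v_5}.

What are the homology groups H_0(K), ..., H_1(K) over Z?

H_0 = Z,  H_1 = Z^3.

Order the vertices as v_0 < v_1 < v_2 < v_3 < v_4 < v_5 < v_6. Listing each simplex with vertices in this order, K has dimension 1 with simplices:

  0-simplices (7): [v_0], [v_1], [v_2], [v_3], [v_4], [v_5], [v_6]
  1-simplices (9): [v_0,v_1], [v_0,v_2], [v_1,v_2], [v_2,v_3], [v_2,v_4], [v_2,v_5], [v_2,v_6], [v_3,v_5], [v_4,v_6]

giving chain groups C_0 ≅ Z^7, C_1 ≅ Z^9.

∂_1: C_1 → C_0 sends each edge [p,q] (with p < q) to q − p.
As a 7×9 matrix over Z this has rank 6, with invariant factors (1,1,1,1,1,1).

From H_k ≅ ker(∂_k) / im(∂_{k+1}) we obtain:

  H_0: rank C_0 − rank ∂_1 = 7 − 6 = 1, and the invariant factors of ∂_1 are all 1, so H_0 = Z.
  H_1: rank ker ∂_1 − rank ∂_2 = (9 − 6) − 0 = 3, and there is no ∂_2, so H_1 = Z^3.

As a check, the Euler characteristic is 7 − 9 = -2, which agrees with 1 − 3 = -2.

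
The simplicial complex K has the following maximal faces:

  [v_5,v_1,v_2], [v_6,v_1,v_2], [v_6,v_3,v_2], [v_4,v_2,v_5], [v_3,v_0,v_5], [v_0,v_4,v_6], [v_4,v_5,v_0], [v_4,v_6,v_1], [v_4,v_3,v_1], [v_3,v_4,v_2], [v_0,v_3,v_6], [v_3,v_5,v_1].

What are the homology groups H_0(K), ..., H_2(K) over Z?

H_0 ≅ Z,  H_1 ≅ Z_2,  H_2 = 0.

Order the vertices as v_0 < v_1 < v_2 < v_3 < v_4 < v_5 < v_6. Listing each simplex with vertices in this order, K has dimension 2 with simplices:

  0-simplices (7): [v_0], [v_1], [v_2], [v_3], [v_4], [v_5], [v_6]
  1-simplices (18): (18 of them)
  2-simplices (12): (12 of them)

giving chain groups C_0 ≅ Z^7, C_1 ≅ Z^18, C_2 ≅ Z^12.

The boundary map ∂_1: C_1 → C_0 is given by ∂[p,q] = [q] − [p].
As a 7×18 matrix over Z this has rank 6, with invariant factors (1,1,1,1,1,1).

∂_2: C_2 → C_1 sends each 2-simplex [p,q,r] to [q,r] − [p,r] + [p,q]. For instance
  ∂[v_1,v_4,v_6] = [v_4,v_6] − [v_1,v_6] + [v_1,v_4],
  ∂[v_2,v_3,v_6] = [v_3,v_6] − [v_2,v_6] + [v_2,v_3].
The resulting 18×12 matrix has rank 12, and its Smith normal form has invariant factors (1,1,1,1,1,1,1,1,1,1,1,2).

Now H_k = ker ∂_k / im ∂_{k+1}, so:

  H_0: rank C_0 − rank ∂_1 = 7 − 6 = 1, and the invariant factors of ∂_1 are all 1, so H_0 = Z.
  H_1: rank ker ∂_1 − rank ∂_2 = (18 − 6) − 12 = 0, and ∂_2 has invariant factor 2 > 1, so H_1 = Z_2.
  H_2: rank ker ∂_2 − rank ∂_3 = (12 − 12) − 0 = 0, and there is no ∂_3, so H_2 = 0.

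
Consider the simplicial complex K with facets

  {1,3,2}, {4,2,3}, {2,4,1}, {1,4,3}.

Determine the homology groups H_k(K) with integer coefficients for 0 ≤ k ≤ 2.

Take the total order 1 < 2 < 3 < 4 on the vertex set. Then K (dimension 2) consists of the simplices:

  0-simplices (4): [1], [2], [3], [4]
  1-simplices (6): [1,2], [1,3], [1,4], [2,3], [2,4], [3,4]
  2-simplices (4): [1,2,3], [1,2,4], [1,3,4], [2,3,4]

Hence C_0 ≅ Z^4, C_1 ≅ Z^6, C_2 ≅ Z^4.

Boundary ∂_1: C_1 → C_0 sends each edge [p,q] (with p < q) to q − p.
As a 4×6 matrix over Z this has rank 3, with invariant factors (1,1,1).

The boundary map ∂_2: C_2 → C_1 sends each 2-simplex [p,q,r] to [q,r] − [p,r] + [p,q]. For instance
  ∂[2,3,4] = [3,4] − [2,4] + [2,3],
  ∂[1,3,4] = [3,4] − [1,4] + [1,3].
As a 6×4 matrix over Z this has rank 3, with invariant factors (1,1,1).

Reading off H_k = ker ∂_k / im ∂_{k+1}:

  H_0: rank C_0 − rank ∂_1 = 4 − 3 = 1, and the invariant factors of ∂_1 are all 1, so H_0 = Z.
  H_1: rank ker ∂_1 − rank ∂_2 = (6 − 3) − 3 = 0, and the invariant factors of ∂_2 are all 1, so H_1 = 0.
  H_2: rank ker ∂_2 − rank ∂_3 = (4 − 3) − 0 = 1, and there is no ∂_3, so H_2 = Z.

As a check, the Euler characteristic is 4 − 6 + 4 = 2, which agrees with 1 − 0 + 1 = 2.

H_0 ≅ Z,  H_1 = 0,  H_2 ≅ Z.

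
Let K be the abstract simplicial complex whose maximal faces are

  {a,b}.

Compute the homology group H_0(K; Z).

We work with the vertex ordering a < b. The simplices of K, each written with vertices in increasing order, are:

  0-simplices (2): a, b
  1-simplices (1): ab

giving chain groups C_0 ≅ Z^2, C_1 ≅ Z^1.

The boundary map ∂_1: C_1 → C_0 is given by ∂[p,q] = [q] − [p].
The resulting 2×1 matrix has rank 1, and its Smith normal form has invariant factors (1).

From H_k ≅ ker(∂_k) / im(∂_{k+1}) we obtain:

  H_0: rank C_0 − rank ∂_1 = 2 − 1 = 1, and the invariant factors of ∂_1 are all 1, so H_0 = Z.

H_0 = Z.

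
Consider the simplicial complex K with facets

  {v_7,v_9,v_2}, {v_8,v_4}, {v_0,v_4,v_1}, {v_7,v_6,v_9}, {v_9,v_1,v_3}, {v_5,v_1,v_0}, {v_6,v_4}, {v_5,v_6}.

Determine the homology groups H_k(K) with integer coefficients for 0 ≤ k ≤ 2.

H_0 ≅ Z,  H_1 ≅ Z^2,  H_2 = 0.

We work with the vertex ordering v_0 < v_1 < v_2 < v_3 < v_4 < v_5 < v_6 < v_7 < v_8 < v_9. The simplices of K, each written with vertices in increasing order, are:

  0-simplices (10): [v_0], [v_1], [v_2], [v_3], [v_4], [v_5], [v_6], [v_7], [v_8], [v_9]
  1-simplices (16): (16 of them)
  2-simplices (5): [v_0,v_1,v_4], [v_0,v_1,v_5], [v_1,v_3,v_9], [v_2,v_7,v_9], [v_6,v_7,v_9]

giving chain groups C_0 ≅ Z^10, C_1 ≅ Z^16, C_2 ≅ Z^5.

Boundary ∂_1: C_1 → C_0 maps an edge to its endpoints' difference, ∂[p,q] = q − p.
The resulting 10×16 matrix has rank 9, and its Smith normal form has invariant factors (1,1,1,1,1,1,1,1,1).

The boundary map ∂_2: C_2 → C_1 maps a triangle to the signed sum of its edges. For instance
  ∂[v_0,v_1,v_5] = [v_1,v_5] − [v_0,v_5] + [v_0,v_1],
  ∂[v_1,v_3,v_9] = [v_3,v_9] − [v_1,v_9] + [v_1,v_3].
As a 16×5 matrix over Z this has rank 5, with invariant factors (1,1,1,1,1).

Now H_k = ker ∂_k / im ∂_{k+1}, so:

  H_0: rank C_0 − rank ∂_1 = 10 − 9 = 1, and the invariant factors of ∂_1 are all 1, so H_0 ≅ Z.
  H_1: rank ker ∂_1 − rank ∂_2 = (16 − 9) − 5 = 2, and the invariant factors of ∂_2 are all 1, so H_1 ≅ Z^2.
  H_2: rank ker ∂_2 − rank ∂_3 = (5 − 5) − 0 = 0, and there is no ∂_3, so H_2 ≅ 0.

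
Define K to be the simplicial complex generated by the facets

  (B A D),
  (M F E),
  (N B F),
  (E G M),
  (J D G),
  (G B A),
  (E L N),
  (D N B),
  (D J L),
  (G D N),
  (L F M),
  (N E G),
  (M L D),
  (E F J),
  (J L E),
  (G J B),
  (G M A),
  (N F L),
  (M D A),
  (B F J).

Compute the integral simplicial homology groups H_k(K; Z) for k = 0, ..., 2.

Take the total order A < B < D < E < F < G < J < L < M < N on the vertex set. Then K (dimension 2) consists of the simplices:

  0-simplices (10): A, B, D, E, F, G, J, L, M, N
  1-simplices (30): AB, AD, AG, AM, BD, BF, BG, BJ, BN, DG, DJ, DL, DM, DN, EF, EG, EJ, EL, EM, EN, FJ, FL, FM, FN, GJ, GM, GN, JL, LM, LN
  2-simplices (20): ABD, ABG, ADM, AGM, BDN, BFJ, BFN, BGJ, DGJ, DGN, DJL, DLM, EFJ, EFM, EGM, EGN, EJL, ELN, FLM, FLN

giving chain groups C_0 ≅ Z^10, C_1 ≅ Z^30, C_2 ≅ Z^20.

∂_1: C_1 → C_0 maps an edge to its endpoints' difference, ∂[p,q] = q − p.
The resulting 10×30 matrix has rank 9, and its Smith normal form has invariant factors (1,1,1,1,1,1,1,1,1).

The boundary map ∂_2: C_2 → C_1 maps a triangle to the signed sum of its edges. For instance
  ∂EGM = GM − EM + EG,
  ∂BDN = DN − BN + BD.
The resulting 30×20 matrix has rank 20, and its Smith normal form has invariant factors (1,1,1,1,1,1,1,1,1,1,1,1,1,1,1,1,1,1,1,2).

From H_k ≅ ker(∂_k) / im(∂_{k+1}) we obtain:

  H_0: rank C_0 − rank ∂_1 = 10 − 9 = 1, and the invariant factors of ∂_1 are all 1, so H_0 ≅ Z.
  H_1: rank ker ∂_1 − rank ∂_2 = (30 − 9) − 20 = 1, and ∂_2 has invariant factor 2 > 1, so H_1 ≅ Z ⊕ Z/2Z.
  H_2: rank ker ∂_2 − rank ∂_3 = (20 − 20) − 0 = 0, and there is no ∂_3, so H_2 ≅ 0.

As a check, the Euler characteristic is 10 − 30 + 20 = 0, which agrees with 1 − 1 + 0 = 0.

H_0 = Z,  H_1 = Z ⊕ Z/2Z,  H_2 = 0.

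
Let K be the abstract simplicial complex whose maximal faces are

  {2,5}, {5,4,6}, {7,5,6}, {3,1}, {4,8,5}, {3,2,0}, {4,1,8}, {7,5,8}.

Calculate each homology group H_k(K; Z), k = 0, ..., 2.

H_0 ≅ Z,  H_1 ≅ Z,  H_2 = 0.

Fix the vertex order 0 < 1 < 2 < 3 < 4 < 5 < 6 < 7 < 8 and write every simplex with vertices in increasing order. Then dim K = 2 and the simplices of K are:

  0-simplices (9): [0], [1], [2], [3], [4], [5], [6], [7], [8]
  1-simplices (15): [0,2], [0,3], [1,3], [1,4], [1,8], [2,3], [2,5], [4,5], [4,6], [4,8], [5,6], [5,7], [5,8], [6,7], [7,8]
  2-simplices (6): [0,2,3], [1,4,8], [4,5,6], [4,5,8], [5,6,7], [5,7,8]

so the chain groups are C_0 ≅ Z^9, C_1 ≅ Z^15, C_2 ≅ Z^6.

∂_1: C_1 → C_0 maps an edge to its endpoints' difference, ∂[p,q] = q − p.
The 9×15 boundary matrix has rank 8 and Smith normal form diag(1,1,1,1,1,1,1,1).

∂_2: C_2 → C_1 sends each 2-simplex [p,q,r] to [q,r] − [p,r] + [p,q]. For instance
  ∂[5,6,7] = [6,7] − [5,7] + [5,6],
  ∂[5,7,8] = [7,8] − [5,8] + [5,7].
The 15×6 boundary matrix has rank 6 and Smith normal form diag(1,1,1,1,1,1).

Now H_k = ker ∂_k / im ∂_{k+1}, so:

  H_0: rank C_0 − rank ∂_1 = 9 − 8 = 1, and the invariant factors of ∂_1 are all 1, so H_0 = Z.
  H_1: rank ker ∂_1 − rank ∂_2 = (15 − 8) − 6 = 1, and the invariant factors of ∂_2 are all 1, so H_1 = Z.
  H_2: rank ker ∂_2 − rank ∂_3 = (6 − 6) − 0 = 0, and there is no ∂_3, so H_2 = 0.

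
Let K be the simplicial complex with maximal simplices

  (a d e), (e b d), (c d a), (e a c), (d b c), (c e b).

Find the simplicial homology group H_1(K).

Order the vertices as a < b < c < d < e. Listing each simplex with vertices in this order, K has dimension 2 with simplices:

  0-simplices (5): a, b, c, d, e
  1-simplices (9): ac, ad, ae, bc, bd, be, cd, ce, de
  2-simplices (6): acd, ace, ade, bcd, bce, bde

so the chain groups are C_0 ≅ Z^5, C_1 ≅ Z^9, C_2 ≅ Z^6.

Boundary ∂_1: C_1 → C_0 is given by ∂[p,q] = [q] − [p].
This gives a 5×9 integer matrix of rank 4; reducing to Smith normal form yields diagonal entries (1,1,1,1).

∂_2: C_2 → C_1 sends each 2-simplex [p,q,r] to [q,r] − [p,r] + [p,q]. For instance
  ∂bcd = cd − bd + bc,
  ∂acd = cd − ad + ac.
The 9×6 boundary matrix has rank 5 and Smith normal form diag(1,1,1,1,1).

Computing H_k = (kernel of ∂_k) / (image of ∂_{k+1}):

  H_1: rank ker ∂_1 − rank ∂_2 = (9 − 4) − 5 = 0, and the invariant factors of ∂_2 are all 1, so H_1 = 0.

H_1 = 0.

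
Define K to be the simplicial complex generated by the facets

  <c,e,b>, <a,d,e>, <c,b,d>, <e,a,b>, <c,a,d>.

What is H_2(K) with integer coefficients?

K has 5 vertices, 10 edges, 5 triangles.
rank ∂_2 = 5, rank ∂_3 = 0 ⇒ b_2 = 5 − 5 − 0 = 0. So H_2 = 0.

H_2 = 0.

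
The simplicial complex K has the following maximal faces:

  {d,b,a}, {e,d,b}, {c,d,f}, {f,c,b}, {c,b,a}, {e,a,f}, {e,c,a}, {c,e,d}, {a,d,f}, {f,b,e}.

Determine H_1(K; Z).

H_1 ≅ Z/2.

We work with the vertex ordering a < b < c < d < e < f. The simplices of K, each written with vertices in increasing order, are:

  0-simplices (6): a, b, c, d, e, f
  1-simplices (15): ab, ac, ad, ae, af, bc, bd, be, bf, cd, ce, cf, de, df, ef
  2-simplices (10): abc, abd, ace, adf, aef, bcf, bde, bef, cde, cdf

giving chain groups C_0 ≅ Z^6, C_1 ≅ Z^15, C_2 ≅ Z^10.

Boundary ∂_1: C_1 → C_0 is given by ∂[p,q] = [q] − [p].
The resulting 6×15 matrix has rank 5, and its Smith normal form has invariant factors (1,1,1,1,1).

∂_2: C_2 → C_1 sends each 2-simplex [p,q,r] to [q,r] − [p,r] + [p,q]. For instance
  ∂ace = ce − ae + ac,
  ∂aef = ef − af + ae.
This gives a 15×10 integer matrix of rank 10; reducing to Smith normal form yields diagonal entries (1,1,1,1,1,1,1,1,1,2).

Now H_k = ker ∂_k / im ∂_{k+1}, so:

  H_1: rank ker ∂_1 − rank ∂_2 = (15 − 5) − 10 = 0, and ∂_2 has invariant factor 2 > 1, so H_1 = Z/2.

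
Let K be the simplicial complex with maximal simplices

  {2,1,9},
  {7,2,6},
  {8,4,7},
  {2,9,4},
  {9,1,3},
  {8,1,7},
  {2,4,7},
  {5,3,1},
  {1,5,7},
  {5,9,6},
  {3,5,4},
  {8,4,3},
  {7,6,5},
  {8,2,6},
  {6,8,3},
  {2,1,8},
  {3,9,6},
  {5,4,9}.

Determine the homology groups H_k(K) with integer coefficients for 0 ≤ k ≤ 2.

We work with the vertex ordering 1 < 2 < 3 < 4 < 5 < 6 < 7 < 8 < 9. The simplices of K, each written with vertices in increasing order, are:

  0-simplices (9): [1], [2], [3], [4], [5], [6], [7], [8], [9]
  1-simplices (27): (27 of them)
  2-simplices (18): [1,2,8], [1,2,9], [1,3,5], [1,3,9], [1,5,7], [1,7,8], [2,4,7], [2,4,9], [2,6,7], [2,6,8], [3,4,5], [3,4,8], [3,6,8], [3,6,9], [4,5,9], [4,7,8], [5,6,7], [5,6,9]

Hence C_0 ≅ Z^9, C_1 ≅ Z^27, C_2 ≅ Z^18.

The boundary map ∂_1: C_1 → C_0 is given by ∂[p,q] = [q] − [p]. For instance
  ∂[6,9] = [9] − [6].
This gives a 9×27 integer matrix of rank 8; reducing to Smith normal form yields diagonal entries (1,1,1,1,1,1,1,1).

The boundary map ∂_2: C_2 → C_1 sends each 2-simplex [p,q,r] to [q,r] − [p,r] + [p,q]. For instance
  ∂[2,4,9] = [4,9] − [2,9] + [2,4],
  ∂[3,6,8] = [6,8] − [3,8] + [3,6].
This gives a 27×18 integer matrix of rank 18; reducing to Smith normal form yields diagonal entries (1,1,1,1,1,1,1,1,1,1,1,1,1,1,1,1,1,2).

From H_k ≅ ker(∂_k) / im(∂_{k+1}) we obtain:

  H_0: rank C_0 − rank ∂_1 = 9 − 8 = 1, and the invariant factors of ∂_1 are all 1, so H_0 = Z.
  H_1: rank ker ∂_1 − rank ∂_2 = (27 − 8) − 18 = 1, and ∂_2 has invariant factor 2 > 1, so H_1 = Z ⊕ Z/2Z.
  H_2: rank ker ∂_2 − rank ∂_3 = (18 − 18) − 0 = 0, and there is no ∂_3, so H_2 = 0.

H_0 = Z,  H_1 = Z ⊕ Z/2Z,  H_2 = 0.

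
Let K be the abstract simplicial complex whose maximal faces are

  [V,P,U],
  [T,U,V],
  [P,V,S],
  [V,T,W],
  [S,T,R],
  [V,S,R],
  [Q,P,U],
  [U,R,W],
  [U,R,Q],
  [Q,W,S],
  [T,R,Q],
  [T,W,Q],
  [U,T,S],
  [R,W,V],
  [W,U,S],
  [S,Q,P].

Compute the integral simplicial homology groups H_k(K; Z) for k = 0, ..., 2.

H_0 = Z,  H_1 = Z^2,  H_2 = Z.

Order the vertices as P < Q < R < S < T < U < V < W. Listing each simplex with vertices in this order, K has dimension 2 with simplices:

  0-simplices (8): P, Q, R, S, T, U, V, W
  1-simplices (24): PQ, PS, PU, PV, QR, QS, QT, QU, QW, RS, RT, RU, RV, RW, ST, SU, SV, SW, TU, TV, TW, UV, UW, VW
  2-simplices (16): PQS, PQU, PSV, PUV, QRT, QRU, QSW, QTW, RST, RSV, RUW, RVW, STU, SUW, TUV, TVW

so the chain groups are C_0 ≅ Z^8, C_1 ≅ Z^24, C_2 ≅ Z^16.

Boundary ∂_1: C_1 → C_0 sends each edge [p,q] (with p < q) to q − p. For instance
  ∂QU = U − Q.
As a 8×24 matrix over Z this has rank 7, with invariant factors (1,1,1,1,1,1,1).

Boundary ∂_2: C_2 → C_1 sends each 2-simplex [p,q,r] to [q,r] − [p,r] + [p,q]. For instance
  ∂QRU = RU − QU + QR,
  ∂QRT = RT − QT + QR.
As a 24×16 matrix over Z this has rank 15, with invariant factors (1,1,1,1,1,1,1,1,1,1,1,1,1,1,1).

Computing H_k = (kernel of ∂_k) / (image of ∂_{k+1}):

  H_0: rank C_0 − rank ∂_1 = 8 − 7 = 1, and the invariant factors of ∂_1 are all 1, so H_0 = Z.
  H_1: rank ker ∂_1 − rank ∂_2 = (24 − 7) − 15 = 2, and the invariant factors of ∂_2 are all 1, so H_1 = Z^2.
  H_2: rank ker ∂_2 − rank ∂_3 = (16 − 15) − 0 = 1, and there is no ∂_3, so H_2 = Z.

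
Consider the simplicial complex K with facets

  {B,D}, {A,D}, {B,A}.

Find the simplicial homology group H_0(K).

Fix the vertex order A < B < D and write every simplex with vertices in increasing order. Then dim K = 1 and the simplices of K are:

  0-simplices (3): A, B, D
  1-simplices (3): AB, AD, BD

giving chain groups C_0 ≅ Z^3, C_1 ≅ Z^3.

∂_1: C_1 → C_0 is given by ∂[p,q] = [q] − [p].
As a 3×3 matrix over Z this has rank 2, with invariant factors (1,1).

Reading off H_k = ker ∂_k / im ∂_{k+1}:

  H_0: rank C_0 − rank ∂_1 = 3 − 2 = 1, and the invariant factors of ∂_1 are all 1, so H_0 = Z.

H_0 = Z.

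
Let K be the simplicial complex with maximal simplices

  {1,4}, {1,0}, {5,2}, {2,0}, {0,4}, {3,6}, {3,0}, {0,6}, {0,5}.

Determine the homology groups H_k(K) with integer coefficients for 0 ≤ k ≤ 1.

H_0 = Z,  H_1 = Z^3.

K has 7 vertices, 9 edges.
rank ∂_0 = 0, rank ∂_1 = 6 ⇒ b_0 = 7 − 0 − 6 = 1; all invariant factors of ∂_1 are 1 so no torsion. So H_0 = Z.
rank ∂_1 = 6, rank ∂_2 = 0 ⇒ b_1 = 9 − 6 − 0 = 3. So H_1 = Z^3.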